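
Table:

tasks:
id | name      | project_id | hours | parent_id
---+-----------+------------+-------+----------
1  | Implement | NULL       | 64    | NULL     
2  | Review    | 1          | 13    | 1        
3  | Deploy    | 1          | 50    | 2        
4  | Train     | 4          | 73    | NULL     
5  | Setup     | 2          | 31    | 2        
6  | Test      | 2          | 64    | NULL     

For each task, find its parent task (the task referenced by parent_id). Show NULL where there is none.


This is a self-join: tasks is joined to a second copy of itself, matching each row's parent_id to another row's id. Use LEFT JOIN so rows with parent_id=NULL are kept.
  - task 1 (Implement): parent_id=NULL -> NULL
  - task 2 (Review): parent_id=1 -> Implement
  - task 3 (Deploy): parent_id=2 -> Review
  - task 4 (Train): parent_id=NULL -> NULL
  - task 5 (Setup): parent_id=2 -> Review
  - task 6 (Test): parent_id=NULL -> NULL

SQL:
SELECT a.name AS item, b.name AS parent
FROM tasks a
LEFT JOIN tasks b ON a.parent_id = b.id

Result:
item      | parent   
----------+----------
Implement | NULL     
Review    | Implement
Deploy    | Review   
Train     | NULL     
Setup     | Review   
Test      | NULL     


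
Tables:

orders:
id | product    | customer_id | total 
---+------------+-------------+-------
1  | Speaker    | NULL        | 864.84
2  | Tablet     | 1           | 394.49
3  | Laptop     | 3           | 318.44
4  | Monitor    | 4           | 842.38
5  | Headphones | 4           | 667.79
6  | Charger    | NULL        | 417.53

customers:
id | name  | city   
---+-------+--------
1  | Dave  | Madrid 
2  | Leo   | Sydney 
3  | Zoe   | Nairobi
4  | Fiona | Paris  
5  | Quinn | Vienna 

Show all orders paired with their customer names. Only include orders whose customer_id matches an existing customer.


INNER JOIN keeps only orders rows whose customer_id matches an id in customers. Walk through each order:
  - order 1 (Speaker): customer_id=NULL, no match -> dropped
  - order 2 (Tablet): customer_id=1 -> matches Dave
  - order 3 (Laptop): customer_id=3 -> matches Zoe
  - order 4 (Monitor): customer_id=4 -> matches Fiona
  - order 5 (Headphones): customer_id=4 -> matches Fiona
  - order 6 (Charger): customer_id=NULL, no match -> dropped
So 2 of 6 rows are dropped.

SQL:
SELECT a.product, b.name AS customer
FROM orders a
INNER JOIN customers b ON a.customer_id = b.id

Result:
product    | customer
-----------+---------
Tablet     | Dave    
Laptop     | Zoe     
Monitor    | Fiona   
Headphones | Fiona   


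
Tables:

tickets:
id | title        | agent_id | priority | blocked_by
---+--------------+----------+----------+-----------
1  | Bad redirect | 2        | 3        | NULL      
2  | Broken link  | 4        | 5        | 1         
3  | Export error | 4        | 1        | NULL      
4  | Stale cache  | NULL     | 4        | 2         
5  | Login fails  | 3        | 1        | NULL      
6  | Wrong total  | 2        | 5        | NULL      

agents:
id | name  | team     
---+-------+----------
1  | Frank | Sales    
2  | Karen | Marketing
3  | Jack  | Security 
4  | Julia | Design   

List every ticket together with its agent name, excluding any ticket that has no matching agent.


INNER JOIN keeps only tickets rows whose agent_id matches an id in agents. Walk through each ticket:
  - ticket 1 (Bad redirect): agent_id=2 -> matches Karen
  - ticket 2 (Broken link): agent_id=4 -> matches Julia
  - ticket 3 (Export error): agent_id=4 -> matches Julia
  - ticket 4 (Stale cache): agent_id=NULL, no match -> dropped
  - ticket 5 (Login fails): agent_id=3 -> matches Jack
  - ticket 6 (Wrong total): agent_id=2 -> matches Karen
So 1 of 6 rows is dropped.

SQL:
SELECT a.title, b.name AS agent
FROM tickets a
INNER JOIN agents b ON a.agent_id = b.id

Result:
title        | agent
-------------+------
Bad redirect | Karen
Broken link  | Julia
Export error | Julia
Login fails  | Jack 
Wrong total  | Karen


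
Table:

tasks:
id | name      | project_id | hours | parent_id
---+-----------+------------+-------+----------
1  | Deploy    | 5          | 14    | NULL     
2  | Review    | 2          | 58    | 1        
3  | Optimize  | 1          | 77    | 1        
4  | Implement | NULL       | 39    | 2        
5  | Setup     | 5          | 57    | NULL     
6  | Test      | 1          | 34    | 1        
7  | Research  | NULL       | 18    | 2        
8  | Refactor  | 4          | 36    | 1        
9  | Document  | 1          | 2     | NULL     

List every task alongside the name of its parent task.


This is a self-join: tasks is joined to a second copy of itself, matching each row's parent_id to another row's id. Use LEFT JOIN so rows with parent_id=NULL are kept.
  - task 1 (Deploy): parent_id=NULL -> NULL
  - task 2 (Review): parent_id=1 -> Deploy
  - task 3 (Optimize): parent_id=1 -> Deploy
  - task 4 (Implement): parent_id=2 -> Review
  - task 5 (Setup): parent_id=NULL -> NULL
  - task 6 (Test): parent_id=1 -> Deploy
  - task 7 (Research): parent_id=2 -> Review
  - task 8 (Refactor): parent_id=1 -> Deploy
  - task 9 (Document): parent_id=NULL -> NULL

SQL:
SELECT a.name AS item, b.name AS parent
FROM tasks a
LEFT JOIN tasks b ON a.parent_id = b.id

Result:
item      | parent
----------+-------
Deploy    | NULL  
Review    | Deploy
Optimize  | Deploy
Implement | Review
Setup     | NULL  
Test      | Deploy
Research  | Review
Refactor  | Deploy
Document  | NULL  


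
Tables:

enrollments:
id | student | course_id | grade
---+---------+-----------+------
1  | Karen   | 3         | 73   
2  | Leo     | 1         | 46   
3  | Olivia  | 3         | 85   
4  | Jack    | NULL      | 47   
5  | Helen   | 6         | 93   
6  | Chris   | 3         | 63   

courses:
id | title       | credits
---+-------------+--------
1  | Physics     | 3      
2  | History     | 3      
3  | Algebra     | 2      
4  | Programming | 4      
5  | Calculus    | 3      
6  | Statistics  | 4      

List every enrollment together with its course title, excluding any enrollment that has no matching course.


INNER JOIN keeps only enrollments rows whose course_id matches an id in courses. Walk through each enrollment:
  - enrollment 1 (Karen): course_id=3 -> matches Algebra
  - enrollment 2 (Leo): course_id=1 -> matches Physics
  - enrollment 3 (Olivia): course_id=3 -> matches Algebra
  - enrollment 4 (Jack): course_id=NULL, no match -> dropped
  - enrollment 5 (Helen): course_id=6 -> matches Statistics
  - enrollment 6 (Chris): course_id=3 -> matches Algebra
So 1 of 6 rows is dropped.

SQL:
SELECT a.student, b.title AS course
FROM enrollments a
INNER JOIN courses b ON a.course_id = b.id

Result:
student | course    
--------+-----------
Karen   | Algebra   
Leo     | Physics   
Olivia  | Algebra   
Helen   | Statistics
Chris   | Algebra   


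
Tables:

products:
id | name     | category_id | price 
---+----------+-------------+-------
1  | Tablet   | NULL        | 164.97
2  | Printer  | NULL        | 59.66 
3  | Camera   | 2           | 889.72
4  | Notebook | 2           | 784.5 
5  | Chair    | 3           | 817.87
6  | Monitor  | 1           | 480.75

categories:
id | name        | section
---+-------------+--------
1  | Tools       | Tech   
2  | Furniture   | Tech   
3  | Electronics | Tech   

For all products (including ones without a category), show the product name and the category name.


LEFT JOIN keeps every row from products (the left table); where category_id has no match in categories, the category columns become NULL. Walk through each product:
  - product 1 (Tablet): category_id=NULL, no match -> kept with NULL
  - product 2 (Printer): category_id=NULL, no match -> kept with NULL
  - product 3 (Camera): category_id=2 -> matches Furniture
  - product 4 (Notebook): category_id=2 -> matches Furniture
  - product 5 (Chair): category_id=3 -> matches Electronics
  - product 6 (Monitor): category_id=1 -> matches Tools
All 6 rows appear; 2 have NULL category.

SQL:
SELECT a.name, b.name AS category
FROM products a
LEFT JOIN categories b ON a.category_id = b.id

Result:
name     | category   
---------+------------
Tablet   | NULL       
Printer  | NULL       
Camera   | Furniture  
Notebook | Furniture  
Chair    | Electronics
Monitor  | Tools      


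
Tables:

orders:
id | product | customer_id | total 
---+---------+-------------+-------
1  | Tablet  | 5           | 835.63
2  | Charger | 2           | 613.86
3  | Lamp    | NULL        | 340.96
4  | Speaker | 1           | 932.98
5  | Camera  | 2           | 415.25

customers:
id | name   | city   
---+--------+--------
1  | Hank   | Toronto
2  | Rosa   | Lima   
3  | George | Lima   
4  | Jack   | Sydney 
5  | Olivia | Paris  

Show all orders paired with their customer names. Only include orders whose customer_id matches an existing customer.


INNER JOIN keeps only orders rows whose customer_id matches an id in customers. Walk through each order:
  - order 1 (Tablet): customer_id=5 -> matches Olivia
  - order 2 (Charger): customer_id=2 -> matches Rosa
  - order 3 (Lamp): customer_id=NULL, no match -> dropped
  - order 4 (Speaker): customer_id=1 -> matches Hank
  - order 5 (Camera): customer_id=2 -> matches Rosa
So 1 of 5 rows is dropped.

SQL:
SELECT a.product, b.name AS customer
FROM orders a
INNER JOIN customers b ON a.customer_id = b.id

Result:
product | customer
--------+---------
Tablet  | Olivia  
Charger | Rosa    
Speaker | Hank    
Camera  | Rosa    


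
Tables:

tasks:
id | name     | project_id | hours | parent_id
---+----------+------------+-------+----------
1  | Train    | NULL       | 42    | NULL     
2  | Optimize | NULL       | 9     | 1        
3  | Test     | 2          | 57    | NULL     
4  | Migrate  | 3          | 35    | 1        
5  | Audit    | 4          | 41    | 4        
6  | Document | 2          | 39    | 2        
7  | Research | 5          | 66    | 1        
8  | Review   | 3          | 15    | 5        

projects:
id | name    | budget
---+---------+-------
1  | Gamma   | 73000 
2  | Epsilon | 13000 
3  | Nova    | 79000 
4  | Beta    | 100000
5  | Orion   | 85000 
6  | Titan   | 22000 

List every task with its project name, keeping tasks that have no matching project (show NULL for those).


LEFT JOIN keeps every row from tasks (the left table); where project_id has no match in projects, the project columns become NULL. Walk through each task:
  - task 1 (Train): project_id=NULL, no match -> kept with NULL
  - task 2 (Optimize): project_id=NULL, no match -> kept with NULL
  - task 3 (Test): project_id=2 -> matches Epsilon
  - task 4 (Migrate): project_id=3 -> matches Nova
  - task 5 (Audit): project_id=4 -> matches Beta
  - task 6 (Document): project_id=2 -> matches Epsilon
  - task 7 (Research): project_id=5 -> matches Orion
  - task 8 (Review): project_id=3 -> matches Nova
All 8 rows appear; 2 have NULL project.

SQL:
SELECT a.name, b.name AS project
FROM tasks a
LEFT JOIN projects b ON a.project_id = b.id

Result:
name     | project
---------+--------
Train    | NULL   
Optimize | NULL   
Test     | Epsilon
Migrate  | Nova   
Audit    | Beta   
Document | Epsilon
Research | Orion  
Review   | Nova   


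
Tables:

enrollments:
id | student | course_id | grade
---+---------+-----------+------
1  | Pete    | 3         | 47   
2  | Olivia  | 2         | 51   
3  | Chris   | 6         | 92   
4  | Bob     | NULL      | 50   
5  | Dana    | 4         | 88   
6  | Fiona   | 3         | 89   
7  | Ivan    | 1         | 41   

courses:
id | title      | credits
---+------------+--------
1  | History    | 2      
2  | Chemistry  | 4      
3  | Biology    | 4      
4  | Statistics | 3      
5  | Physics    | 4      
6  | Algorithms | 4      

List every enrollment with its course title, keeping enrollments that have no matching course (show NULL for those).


LEFT JOIN keeps every row from enrollments (the left table); where course_id has no match in courses, the course columns become NULL. Walk through each enrollment:
  - enrollment 1 (Pete): course_id=3 -> matches Biology
  - enrollment 2 (Olivia): course_id=2 -> matches Chemistry
  - enrollment 3 (Chris): course_id=6 -> matches Algorithms
  - enrollment 4 (Bob): course_id=NULL, no match -> kept with NULL
  - enrollment 5 (Dana): course_id=4 -> matches Statistics
  - enrollment 6 (Fiona): course_id=3 -> matches Biology
  - enrollment 7 (Ivan): course_id=1 -> matches History
All 7 rows appear; 1 has NULL course.

SQL:
SELECT a.student, b.title AS course
FROM enrollments a
LEFT JOIN courses b ON a.course_id = b.id

Result:
student | course    
--------+-----------
Pete    | Biology   
Olivia  | Chemistry 
Chris   | Algorithms
Bob     | NULL      
Dana    | Statistics
Fiona   | Biology   
Ivan    | History   


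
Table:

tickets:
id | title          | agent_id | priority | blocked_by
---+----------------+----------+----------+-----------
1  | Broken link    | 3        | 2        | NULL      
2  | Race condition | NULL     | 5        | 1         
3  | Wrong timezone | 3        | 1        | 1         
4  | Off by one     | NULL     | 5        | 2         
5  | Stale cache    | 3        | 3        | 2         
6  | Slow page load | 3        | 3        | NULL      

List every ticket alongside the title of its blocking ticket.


This is a self-join: tickets is joined to a second copy of itself, matching each row's blocked_by to another row's id. Use LEFT JOIN so rows with blocked_by=NULL are kept.
  - ticket 1 (Broken link): blocked_by=NULL -> NULL
  - ticket 2 (Race condition): blocked_by=1 -> Broken link
  - ticket 3 (Wrong timezone): blocked_by=1 -> Broken link
  - ticket 4 (Off by one): blocked_by=2 -> Race condition
  - ticket 5 (Stale cache): blocked_by=2 -> Race condition
  - ticket 6 (Slow page load): blocked_by=NULL -> NULL

SQL:
SELECT a.title AS item, b.title AS blocked_by
FROM tickets a
LEFT JOIN tickets b ON a.blocked_by = b.id

Result:
item           | blocked_by    
---------------+---------------
Broken link    | NULL          
Race condition | Broken link   
Wrong timezone | Broken link   
Off by one     | Race condition
Stale cache    | Race condition
Slow page load | NULL          


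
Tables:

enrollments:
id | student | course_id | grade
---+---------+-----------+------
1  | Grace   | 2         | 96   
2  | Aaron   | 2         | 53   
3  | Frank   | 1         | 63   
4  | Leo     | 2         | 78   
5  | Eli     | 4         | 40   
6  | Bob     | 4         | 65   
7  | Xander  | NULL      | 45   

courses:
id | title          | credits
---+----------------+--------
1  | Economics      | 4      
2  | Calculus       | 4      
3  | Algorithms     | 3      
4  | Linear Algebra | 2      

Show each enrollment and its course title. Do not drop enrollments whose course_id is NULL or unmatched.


LEFT JOIN keeps every row from enrollments (the left table); where course_id has no match in courses, the course columns become NULL. Walk through each enrollment:
  - enrollment 1 (Grace): course_id=2 -> matches Calculus
  - enrollment 2 (Aaron): course_id=2 -> matches Calculus
  - enrollment 3 (Frank): course_id=1 -> matches Economics
  - enrollment 4 (Leo): course_id=2 -> matches Calculus
  - enrollment 5 (Eli): course_id=4 -> matches Linear Algebra
  - enrollment 6 (Bob): course_id=4 -> matches Linear Algebra
  - enrollment 7 (Xander): course_id=NULL, no match -> kept with NULL
All 7 rows appear; 1 has NULL course.

SQL:
SELECT a.student, b.title AS course
FROM enrollments a
LEFT JOIN courses b ON a.course_id = b.id

Result:
student | course        
--------+---------------
Grace   | Calculus      
Aaron   | Calculus      
Frank   | Economics     
Leo     | Calculus      
Eli     | Linear Algebra
Bob     | Linear Algebra
Xander  | NULL          


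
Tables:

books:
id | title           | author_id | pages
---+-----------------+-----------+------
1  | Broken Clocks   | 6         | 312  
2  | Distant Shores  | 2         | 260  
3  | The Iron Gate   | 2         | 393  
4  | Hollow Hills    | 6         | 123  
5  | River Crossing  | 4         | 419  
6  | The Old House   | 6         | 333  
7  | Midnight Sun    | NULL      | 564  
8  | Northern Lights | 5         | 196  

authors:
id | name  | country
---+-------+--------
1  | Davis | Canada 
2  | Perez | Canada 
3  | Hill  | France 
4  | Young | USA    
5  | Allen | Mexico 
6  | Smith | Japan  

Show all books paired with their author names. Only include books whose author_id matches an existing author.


INNER JOIN keeps only books rows whose author_id matches an id in authors. Walk through each book:
  - book 1 (Broken Clocks): author_id=6 -> matches Smith
  - book 2 (Distant Shores): author_id=2 -> matches Perez
  - book 3 (The Iron Gate): author_id=2 -> matches Perez
  - book 4 (Hollow Hills): author_id=6 -> matches Smith
  - book 5 (River Crossing): author_id=4 -> matches Young
  - book 6 (The Old House): author_id=6 -> matches Smith
  - book 7 (Midnight Sun): author_id=NULL, no match -> dropped
  - book 8 (Northern Lights): author_id=5 -> matches Allen
So 1 of 8 rows is dropped.

SQL:
SELECT a.title, b.name AS author
FROM books a
INNER JOIN authors b ON a.author_id = b.id

Result:
title           | author
----------------+-------
Broken Clocks   | Smith 
Distant Shores  | Perez 
The Iron Gate   | Perez 
Hollow Hills    | Smith 
River Crossing  | Young 
The Old House   | Smith 
Northern Lights | Allen 


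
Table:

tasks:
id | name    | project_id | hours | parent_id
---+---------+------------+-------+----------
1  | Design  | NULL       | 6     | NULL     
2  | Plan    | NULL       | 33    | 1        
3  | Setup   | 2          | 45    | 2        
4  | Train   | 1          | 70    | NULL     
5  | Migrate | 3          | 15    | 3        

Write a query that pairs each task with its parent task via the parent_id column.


This is a self-join: tasks is joined to a second copy of itself, matching each row's parent_id to another row's id. Use LEFT JOIN so rows with parent_id=NULL are kept.
  - task 1 (Design): parent_id=NULL -> NULL
  - task 2 (Plan): parent_id=1 -> Design
  - task 3 (Setup): parent_id=2 -> Plan
  - task 4 (Train): parent_id=NULL -> NULL
  - task 5 (Migrate): parent_id=3 -> Setup

SQL:
SELECT a.name AS item, b.name AS parent
FROM tasks a
LEFT JOIN tasks b ON a.parent_id = b.id

Result:
item    | parent
--------+-------
Design  | NULL  
Plan    | Design
Setup   | Plan  
Train   | NULL  
Migrate | Setup 


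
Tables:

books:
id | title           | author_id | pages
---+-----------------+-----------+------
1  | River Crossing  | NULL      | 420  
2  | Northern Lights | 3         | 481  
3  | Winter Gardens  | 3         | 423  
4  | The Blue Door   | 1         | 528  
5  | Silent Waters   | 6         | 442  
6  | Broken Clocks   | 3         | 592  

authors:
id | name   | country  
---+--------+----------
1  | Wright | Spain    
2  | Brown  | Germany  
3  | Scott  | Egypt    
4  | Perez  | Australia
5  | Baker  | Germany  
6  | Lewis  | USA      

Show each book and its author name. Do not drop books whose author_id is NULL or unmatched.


LEFT JOIN keeps every row from books (the left table); where author_id has no match in authors, the author columns become NULL. Walk through each book:
  - book 1 (River Crossing): author_id=NULL, no match -> kept with NULL
  - book 2 (Northern Lights): author_id=3 -> matches Scott
  - book 3 (Winter Gardens): author_id=3 -> matches Scott
  - book 4 (The Blue Door): author_id=1 -> matches Wright
  - book 5 (Silent Waters): author_id=6 -> matches Lewis
  - book 6 (Broken Clocks): author_id=3 -> matches Scott
All 6 rows appear; 1 has NULL author.

SQL:
SELECT a.title, b.name AS author
FROM books a
LEFT JOIN authors b ON a.author_id = b.id

Result:
title           | author
----------------+-------
River Crossing  | NULL  
Northern Lights | Scott 
Winter Gardens  | Scott 
The Blue Door   | Wright
Silent Waters   | Lewis 
Broken Clocks   | Scott 


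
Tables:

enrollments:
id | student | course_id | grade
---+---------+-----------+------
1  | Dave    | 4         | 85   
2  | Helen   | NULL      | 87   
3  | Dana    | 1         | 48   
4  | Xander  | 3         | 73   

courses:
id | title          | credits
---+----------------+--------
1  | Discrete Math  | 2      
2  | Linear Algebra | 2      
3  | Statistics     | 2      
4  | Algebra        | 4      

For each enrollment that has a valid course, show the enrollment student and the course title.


INNER JOIN keeps only enrollments rows whose course_id matches an id in courses. Walk through each enrollment:
  - enrollment 1 (Dave): course_id=4 -> matches Algebra
  - enrollment 2 (Helen): course_id=NULL, no match -> dropped
  - enrollment 3 (Dana): course_id=1 -> matches Discrete Math
  - enrollment 4 (Xander): course_id=3 -> matches Statistics
So 1 of 4 rows is dropped.

SQL:
SELECT a.student, b.title AS course
FROM enrollments a
INNER JOIN courses b ON a.course_id = b.id

Result:
student | course       
--------+--------------
Dave    | Algebra      
Dana    | Discrete Math
Xander  | Statistics   


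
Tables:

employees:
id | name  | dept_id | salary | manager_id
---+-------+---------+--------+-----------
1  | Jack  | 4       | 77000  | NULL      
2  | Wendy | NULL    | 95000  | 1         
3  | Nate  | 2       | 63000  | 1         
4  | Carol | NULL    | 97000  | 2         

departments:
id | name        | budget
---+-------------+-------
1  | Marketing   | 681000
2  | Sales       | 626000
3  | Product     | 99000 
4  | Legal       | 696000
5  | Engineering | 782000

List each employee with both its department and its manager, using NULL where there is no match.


Two LEFT JOINs from the same base table employees: one to departments via dept_id, one to employees itself via manager_id. Both are LEFT so every employee is preserved.
Match against departments:
  - employee 1 (Jack): dept_id=4 -> matches Legal
  - employee 2 (Wendy): dept_id=NULL, no match -> kept with NULL
  - employee 3 (Nate): dept_id=2 -> matches Sales
  - employee 4 (Carol): dept_id=NULL, no match -> kept with NULL
Match against employees (self):
  - employee 1 (Jack): manager_id=NULL -> NULL
  - employee 2 (Wendy): manager_id=1 -> Jack
  - employee 3 (Nate): manager_id=1 -> Jack
  - employee 4 (Carol): manager_id=2 -> Wendy

SQL:
SELECT a.name, b.name AS department, c.name AS manager
FROM employees a
LEFT JOIN departments b ON a.dept_id = b.id
LEFT JOIN employees c ON a.manager_id = c.id

Result:
name  | department | manager
------+------------+--------
Jack  | Legal      | NULL   
Wendy | NULL       | Jack   
Nate  | Sales      | Jack   
Carol | NULL       | Wendy  


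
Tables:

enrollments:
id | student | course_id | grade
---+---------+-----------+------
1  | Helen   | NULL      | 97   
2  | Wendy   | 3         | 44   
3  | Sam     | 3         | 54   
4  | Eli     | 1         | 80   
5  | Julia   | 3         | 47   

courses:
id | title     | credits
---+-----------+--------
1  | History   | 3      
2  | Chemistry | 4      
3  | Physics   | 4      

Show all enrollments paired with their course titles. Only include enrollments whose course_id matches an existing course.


INNER JOIN keeps only enrollments rows whose course_id matches an id in courses. Walk through each enrollment:
  - enrollment 1 (Helen): course_id=NULL, no match -> dropped
  - enrollment 2 (Wendy): course_id=3 -> matches Physics
  - enrollment 3 (Sam): course_id=3 -> matches Physics
  - enrollment 4 (Eli): course_id=1 -> matches History
  - enrollment 5 (Julia): course_id=3 -> matches Physics
So 1 of 5 rows is dropped.

SQL:
SELECT a.student, b.title AS course
FROM enrollments a
INNER JOIN courses b ON a.course_id = b.id

Result:
student | course 
--------+--------
Wendy   | Physics
Sam     | Physics
Eli     | History
Julia   | Physics


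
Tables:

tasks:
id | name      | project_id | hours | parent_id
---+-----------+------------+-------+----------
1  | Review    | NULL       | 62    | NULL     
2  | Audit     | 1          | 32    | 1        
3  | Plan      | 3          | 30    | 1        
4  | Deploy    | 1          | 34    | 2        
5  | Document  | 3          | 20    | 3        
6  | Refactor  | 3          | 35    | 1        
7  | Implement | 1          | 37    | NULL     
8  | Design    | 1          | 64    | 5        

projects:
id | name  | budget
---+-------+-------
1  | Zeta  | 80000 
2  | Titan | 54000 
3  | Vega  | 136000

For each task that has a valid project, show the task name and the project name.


INNER JOIN keeps only tasks rows whose project_id matches an id in projects. Walk through each task:
  - task 1 (Review): project_id=NULL, no match -> dropped
  - task 2 (Audit): project_id=1 -> matches Zeta
  - task 3 (Plan): project_id=3 -> matches Vega
  - task 4 (Deploy): project_id=1 -> matches Zeta
  - task 5 (Document): project_id=3 -> matches Vega
  - task 6 (Refactor): project_id=3 -> matches Vega
  - task 7 (Implement): project_id=1 -> matches Zeta
  - task 8 (Design): project_id=1 -> matches Zeta
So 1 of 8 rows is dropped.

SQL:
SELECT a.name, b.name AS project
FROM tasks a
INNER JOIN projects b ON a.project_id = b.id

Result:
name      | project
----------+--------
Audit     | Zeta   
Plan      | Vega   
Deploy    | Zeta   
Document  | Vega   
Refactor  | Vega   
Implement | Zeta   
Design    | Zeta   


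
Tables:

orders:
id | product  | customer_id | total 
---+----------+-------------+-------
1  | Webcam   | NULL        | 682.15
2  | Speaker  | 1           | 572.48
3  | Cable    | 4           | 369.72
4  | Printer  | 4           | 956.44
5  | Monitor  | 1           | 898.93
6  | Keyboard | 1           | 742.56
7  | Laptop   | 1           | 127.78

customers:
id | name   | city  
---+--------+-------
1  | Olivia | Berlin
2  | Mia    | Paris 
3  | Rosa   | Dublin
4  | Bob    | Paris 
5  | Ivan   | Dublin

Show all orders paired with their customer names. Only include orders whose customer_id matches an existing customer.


INNER JOIN keeps only orders rows whose customer_id matches an id in customers. Walk through each order:
  - order 1 (Webcam): customer_id=NULL, no match -> dropped
  - order 2 (Speaker): customer_id=1 -> matches Olivia
  - order 3 (Cable): customer_id=4 -> matches Bob
  - order 4 (Printer): customer_id=4 -> matches Bob
  - order 5 (Monitor): customer_id=1 -> matches Olivia
  - order 6 (Keyboard): customer_id=1 -> matches Olivia
  - order 7 (Laptop): customer_id=1 -> matches Olivia
So 1 of 7 rows is dropped.

SQL:
SELECT a.product, b.name AS customer
FROM orders a
INNER JOIN customers b ON a.customer_id = b.id

Result:
product  | customer
---------+---------
Speaker  | Olivia  
Cable    | Bob     
Printer  | Bob     
Monitor  | Olivia  
Keyboard | Olivia  
Laptop   | Olivia  


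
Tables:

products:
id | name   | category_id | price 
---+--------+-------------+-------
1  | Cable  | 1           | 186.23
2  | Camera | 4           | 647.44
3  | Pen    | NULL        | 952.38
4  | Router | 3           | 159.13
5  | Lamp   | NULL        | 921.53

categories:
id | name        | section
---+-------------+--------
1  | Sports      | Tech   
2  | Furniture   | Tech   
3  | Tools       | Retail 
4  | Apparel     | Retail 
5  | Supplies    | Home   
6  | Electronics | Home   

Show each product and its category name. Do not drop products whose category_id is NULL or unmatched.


LEFT JOIN keeps every row from products (the left table); where category_id has no match in categories, the category columns become NULL. Walk through each product:
  - product 1 (Cable): category_id=1 -> matches Sports
  - product 2 (Camera): category_id=4 -> matches Apparel
  - product 3 (Pen): category_id=NULL, no match -> kept with NULL
  - product 4 (Router): category_id=3 -> matches Tools
  - product 5 (Lamp): category_id=NULL, no match -> kept with NULL
All 5 rows appear; 2 have NULL category.

SQL:
SELECT a.name, b.name AS category
FROM products a
LEFT JOIN categories b ON a.category_id = b.id

Result:
name   | category
-------+---------
Cable  | Sports  
Camera | Apparel 
Pen    | NULL    
Router | Tools   
Lamp   | NULL    


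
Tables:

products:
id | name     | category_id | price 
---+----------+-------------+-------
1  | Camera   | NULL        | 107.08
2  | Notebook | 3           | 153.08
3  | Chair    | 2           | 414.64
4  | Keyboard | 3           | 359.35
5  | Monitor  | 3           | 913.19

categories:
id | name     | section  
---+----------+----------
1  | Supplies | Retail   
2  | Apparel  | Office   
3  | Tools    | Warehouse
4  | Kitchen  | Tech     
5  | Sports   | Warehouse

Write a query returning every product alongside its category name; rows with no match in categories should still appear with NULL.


LEFT JOIN keeps every row from products (the left table); where category_id has no match in categories, the category columns become NULL. Walk through each product:
  - product 1 (Camera): category_id=NULL, no match -> kept with NULL
  - product 2 (Notebook): category_id=3 -> matches Tools
  - product 3 (Chair): category_id=2 -> matches Apparel
  - product 4 (Keyboard): category_id=3 -> matches Tools
  - product 5 (Monitor): category_id=3 -> matches Tools
All 5 rows appear; 1 has NULL category.

SQL:
SELECT a.name, b.name AS category
FROM products a
LEFT JOIN categories b ON a.category_id = b.id

Result:
name     | category
---------+---------
Camera   | NULL    
Notebook | Tools   
Chair    | Apparel 
Keyboard | Tools   
Monitor  | Tools   


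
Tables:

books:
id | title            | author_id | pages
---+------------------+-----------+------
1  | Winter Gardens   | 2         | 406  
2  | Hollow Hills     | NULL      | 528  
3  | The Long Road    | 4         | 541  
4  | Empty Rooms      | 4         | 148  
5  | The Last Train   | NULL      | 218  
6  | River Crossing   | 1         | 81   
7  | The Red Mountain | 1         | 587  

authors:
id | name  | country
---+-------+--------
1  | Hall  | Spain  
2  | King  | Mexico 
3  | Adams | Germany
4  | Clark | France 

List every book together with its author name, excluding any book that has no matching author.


INNER JOIN keeps only books rows whose author_id matches an id in authors. Walk through each book:
  - book 1 (Winter Gardens): author_id=2 -> matches King
  - book 2 (Hollow Hills): author_id=NULL, no match -> dropped
  - book 3 (The Long Road): author_id=4 -> matches Clark
  - book 4 (Empty Rooms): author_id=4 -> matches Clark
  - book 5 (The Last Train): author_id=NULL, no match -> dropped
  - book 6 (River Crossing): author_id=1 -> matches Hall
  - book 7 (The Red Mountain): author_id=1 -> matches Hall
So 2 of 7 rows are dropped.

SQL:
SELECT a.title, b.name AS author
FROM books a
INNER JOIN authors b ON a.author_id = b.id

Result:
title            | author
-----------------+-------
Winter Gardens   | King  
The Long Road    | Clark 
Empty Rooms      | Clark 
River Crossing   | Hall  
The Red Mountain | Hall  


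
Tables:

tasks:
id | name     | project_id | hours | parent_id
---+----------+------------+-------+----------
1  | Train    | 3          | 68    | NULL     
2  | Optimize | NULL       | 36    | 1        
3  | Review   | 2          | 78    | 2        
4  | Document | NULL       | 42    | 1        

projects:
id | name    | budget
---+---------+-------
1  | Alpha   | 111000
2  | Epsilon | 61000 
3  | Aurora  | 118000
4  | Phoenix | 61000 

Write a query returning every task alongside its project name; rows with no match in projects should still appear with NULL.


LEFT JOIN keeps every row from tasks (the left table); where project_id has no match in projects, the project columns become NULL. Walk through each task:
  - task 1 (Train): project_id=3 -> matches Aurora
  - task 2 (Optimize): project_id=NULL, no match -> kept with NULL
  - task 3 (Review): project_id=2 -> matches Epsilon
  - task 4 (Document): project_id=NULL, no match -> kept with NULL
All 4 rows appear; 2 have NULL project.

SQL:
SELECT a.name, b.name AS project
FROM tasks a
LEFT JOIN projects b ON a.project_id = b.id

Result:
name     | project
---------+--------
Train    | Aurora 
Optimize | NULL   
Review   | Epsilon
Document | NULL   


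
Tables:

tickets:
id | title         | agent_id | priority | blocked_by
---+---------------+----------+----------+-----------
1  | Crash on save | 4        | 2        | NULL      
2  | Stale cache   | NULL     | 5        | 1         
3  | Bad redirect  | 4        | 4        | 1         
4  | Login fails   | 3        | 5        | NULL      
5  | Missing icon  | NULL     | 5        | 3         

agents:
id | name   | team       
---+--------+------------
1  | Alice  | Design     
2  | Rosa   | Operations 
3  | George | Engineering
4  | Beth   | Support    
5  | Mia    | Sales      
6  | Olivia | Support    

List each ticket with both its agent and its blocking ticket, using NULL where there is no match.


Two LEFT JOINs from the same base table tickets: one to agents via agent_id, one to tickets itself via blocked_by. Both are LEFT so every ticket is preserved.
Match against agents:
  - ticket 1 (Crash on save): agent_id=4 -> matches Beth
  - ticket 2 (Stale cache): agent_id=NULL, no match -> kept with NULL
  - ticket 3 (Bad redirect): agent_id=4 -> matches Beth
  - ticket 4 (Login fails): agent_id=3 -> matches George
  - ticket 5 (Missing icon): agent_id=NULL, no match -> kept with NULL
Match against tickets (self):
  - ticket 1 (Crash on save): blocked_by=NULL -> NULL
  - ticket 2 (Stale cache): blocked_by=1 -> Crash on save
  - ticket 3 (Bad redirect): blocked_by=1 -> Crash on save
  - ticket 4 (Login fails): blocked_by=NULL -> NULL
  - ticket 5 (Missing icon): blocked_by=3 -> Bad redirect

SQL:
SELECT a.title, b.name AS agent, c.title AS blocked_by
FROM tickets a
LEFT JOIN agents b ON a.agent_id = b.id
LEFT JOIN tickets c ON a.blocked_by = c.id

Result:
title         | agent  | blocked_by   
--------------+--------+--------------
Crash on save | Beth   | NULL         
Stale cache   | NULL   | Crash on save
Bad redirect  | Beth   | Crash on save
Login fails   | George | NULL         
Missing icon  | NULL   | Bad redirect 


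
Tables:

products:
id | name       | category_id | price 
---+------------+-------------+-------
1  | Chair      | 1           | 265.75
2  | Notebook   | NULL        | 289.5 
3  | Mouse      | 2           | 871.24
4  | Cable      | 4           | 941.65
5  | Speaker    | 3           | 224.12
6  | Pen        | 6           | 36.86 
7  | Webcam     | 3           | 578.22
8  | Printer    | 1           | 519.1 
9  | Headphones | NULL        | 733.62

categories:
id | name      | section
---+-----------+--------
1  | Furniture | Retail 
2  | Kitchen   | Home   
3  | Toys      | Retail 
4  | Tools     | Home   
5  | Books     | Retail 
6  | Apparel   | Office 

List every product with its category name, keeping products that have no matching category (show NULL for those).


LEFT JOIN keeps every row from products (the left table); where category_id has no match in categories, the category columns become NULL. Walk through each product:
  - product 1 (Chair): category_id=1 -> matches Furniture
  - product 2 (Notebook): category_id=NULL, no match -> kept with NULL
  - product 3 (Mouse): category_id=2 -> matches Kitchen
  - product 4 (Cable): category_id=4 -> matches Tools
  - product 5 (Speaker): category_id=3 -> matches Toys
  - product 6 (Pen): category_id=6 -> matches Apparel
  - product 7 (Webcam): category_id=3 -> matches Toys
  - product 8 (Printer): category_id=1 -> matches Furniture
  - product 9 (Headphones): category_id=NULL, no match -> kept with NULL
All 9 rows appear; 2 have NULL category.

SQL:
SELECT a.name, b.name AS category
FROM products a
LEFT JOIN categories b ON a.category_id = b.id

Result:
name       | category 
-----------+----------
Chair      | Furniture
Notebook   | NULL     
Mouse      | Kitchen  
Cable      | Tools    
Speaker    | Toys     
Pen        | Apparel  
Webcam     | Toys     
Printer    | Furniture
Headphones | NULL     


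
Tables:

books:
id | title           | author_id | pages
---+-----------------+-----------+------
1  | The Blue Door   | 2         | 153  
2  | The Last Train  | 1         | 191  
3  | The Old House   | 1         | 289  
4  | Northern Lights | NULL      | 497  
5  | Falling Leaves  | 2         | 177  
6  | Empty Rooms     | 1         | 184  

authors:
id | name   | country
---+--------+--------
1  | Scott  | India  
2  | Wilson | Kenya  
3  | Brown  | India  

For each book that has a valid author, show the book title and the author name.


INNER JOIN keeps only books rows whose author_id matches an id in authors. Walk through each book:
  - book 1 (The Blue Door): author_id=2 -> matches Wilson
  - book 2 (The Last Train): author_id=1 -> matches Scott
  - book 3 (The Old House): author_id=1 -> matches Scott
  - book 4 (Northern Lights): author_id=NULL, no match -> dropped
  - book 5 (Falling Leaves): author_id=2 -> matches Wilson
  - book 6 (Empty Rooms): author_id=1 -> matches Scott
So 1 of 6 rows is dropped.

SQL:
SELECT a.title, b.name AS author
FROM books a
INNER JOIN authors b ON a.author_id = b.id

Result:
title          | author
---------------+-------
The Blue Door  | Wilson
The Last Train | Scott 
The Old House  | Scott 
Falling Leaves | Wilson
Empty Rooms    | Scott 


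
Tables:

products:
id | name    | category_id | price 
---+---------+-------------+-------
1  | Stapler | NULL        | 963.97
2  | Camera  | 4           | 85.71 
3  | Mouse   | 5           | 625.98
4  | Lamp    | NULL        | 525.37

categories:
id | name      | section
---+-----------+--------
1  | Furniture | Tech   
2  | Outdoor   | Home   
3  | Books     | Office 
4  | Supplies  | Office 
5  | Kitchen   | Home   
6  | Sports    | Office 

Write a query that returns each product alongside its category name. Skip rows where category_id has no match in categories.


INNER JOIN keeps only products rows whose category_id matches an id in categories. Walk through each product:
  - product 1 (Stapler): category_id=NULL, no match -> dropped
  - product 2 (Camera): category_id=4 -> matches Supplies
  - product 3 (Mouse): category_id=5 -> matches Kitchen
  - product 4 (Lamp): category_id=NULL, no match -> dropped
So 2 of 4 rows are dropped.

SQL:
SELECT a.name, b.name AS category
FROM products a
INNER JOIN categories b ON a.category_id = b.id

Result:
name   | category
-------+---------
Camera | Supplies
Mouse  | Kitchen 


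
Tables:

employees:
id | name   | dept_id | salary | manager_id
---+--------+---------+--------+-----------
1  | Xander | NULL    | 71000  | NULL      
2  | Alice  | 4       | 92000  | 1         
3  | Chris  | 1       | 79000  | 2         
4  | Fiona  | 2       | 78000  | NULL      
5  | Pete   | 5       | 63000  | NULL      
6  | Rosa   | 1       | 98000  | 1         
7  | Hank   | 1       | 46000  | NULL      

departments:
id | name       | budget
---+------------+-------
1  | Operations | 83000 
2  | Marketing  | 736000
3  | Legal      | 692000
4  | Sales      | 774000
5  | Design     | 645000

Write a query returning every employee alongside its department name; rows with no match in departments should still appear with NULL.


LEFT JOIN keeps every row from employees (the left table); where dept_id has no match in departments, the department columns become NULL. Walk through each employee:
  - employee 1 (Xander): dept_id=NULL, no match -> kept with NULL
  - employee 2 (Alice): dept_id=4 -> matches Sales
  - employee 3 (Chris): dept_id=1 -> matches Operations
  - employee 4 (Fiona): dept_id=2 -> matches Marketing
  - employee 5 (Pete): dept_id=5 -> matches Design
  - employee 6 (Rosa): dept_id=1 -> matches Operations
  - employee 7 (Hank): dept_id=1 -> matches Operations
All 7 rows appear; 1 has NULL department.

SQL:
SELECT a.name, b.name AS department
FROM employees a
LEFT JOIN departments b ON a.dept_id = b.id

Result:
name   | department
-------+-----------
Xander | NULL      
Alice  | Sales     
Chris  | Operations
Fiona  | Marketing 
Pete   | Design    
Rosa   | Operations
Hank   | Operations


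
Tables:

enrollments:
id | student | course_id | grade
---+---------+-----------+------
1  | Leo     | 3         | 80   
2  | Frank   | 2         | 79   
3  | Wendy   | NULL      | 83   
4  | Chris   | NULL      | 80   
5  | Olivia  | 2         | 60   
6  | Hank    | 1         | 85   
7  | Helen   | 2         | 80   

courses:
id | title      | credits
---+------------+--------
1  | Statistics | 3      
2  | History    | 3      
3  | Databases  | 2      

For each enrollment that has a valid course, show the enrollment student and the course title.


INNER JOIN keeps only enrollments rows whose course_id matches an id in courses. Walk through each enrollment:
  - enrollment 1 (Leo): course_id=3 -> matches Databases
  - enrollment 2 (Frank): course_id=2 -> matches History
  - enrollment 3 (Wendy): course_id=NULL, no match -> dropped
  - enrollment 4 (Chris): course_id=NULL, no match -> dropped
  - enrollment 5 (Olivia): course_id=2 -> matches History
  - enrollment 6 (Hank): course_id=1 -> matches Statistics
  - enrollment 7 (Helen): course_id=2 -> matches History
So 2 of 7 rows are dropped.

SQL:
SELECT a.student, b.title AS course
FROM enrollments a
INNER JOIN courses b ON a.course_id = b.id

Result:
student | course    
--------+-----------
Leo     | Databases 
Frank   | History   
Olivia  | History   
Hank    | Statistics
Helen   | History   
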